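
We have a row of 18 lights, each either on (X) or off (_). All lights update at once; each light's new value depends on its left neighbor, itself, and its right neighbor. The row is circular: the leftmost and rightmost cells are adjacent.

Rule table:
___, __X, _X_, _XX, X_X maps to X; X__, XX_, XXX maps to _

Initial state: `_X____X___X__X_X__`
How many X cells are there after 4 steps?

8

step 1: XX_XXXX_XXX_XXXX_X
step 2: __XX___XX__XX___XX
step 3: _XX__XXX__XX__XXX_
step 4: XX__XX___XX__XX___
count of X: 8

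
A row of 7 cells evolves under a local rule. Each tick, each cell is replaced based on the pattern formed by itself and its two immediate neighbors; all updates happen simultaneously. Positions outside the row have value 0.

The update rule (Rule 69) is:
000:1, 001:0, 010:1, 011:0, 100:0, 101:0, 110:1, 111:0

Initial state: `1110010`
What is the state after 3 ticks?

0010010
1010010
1010010

1010010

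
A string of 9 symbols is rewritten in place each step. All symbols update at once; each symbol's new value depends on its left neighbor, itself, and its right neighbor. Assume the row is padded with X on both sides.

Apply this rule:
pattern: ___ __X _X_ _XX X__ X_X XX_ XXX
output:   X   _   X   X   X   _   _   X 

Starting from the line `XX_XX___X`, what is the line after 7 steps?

_X_X_XX_X

X__X_XX_X
_X_X_X__X
_X_X_XX_X
_X_X_X__X  (repeats step 2; period 2)
step 7: _X_X_XX_X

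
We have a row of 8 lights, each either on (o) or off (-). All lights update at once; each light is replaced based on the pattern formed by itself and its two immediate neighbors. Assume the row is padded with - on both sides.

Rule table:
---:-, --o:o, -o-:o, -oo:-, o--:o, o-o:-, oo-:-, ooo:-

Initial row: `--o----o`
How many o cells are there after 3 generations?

4

generation 1: -ooo--oo
generation 2: o---oo--
generation 3: oo-o--o-
count of o: 4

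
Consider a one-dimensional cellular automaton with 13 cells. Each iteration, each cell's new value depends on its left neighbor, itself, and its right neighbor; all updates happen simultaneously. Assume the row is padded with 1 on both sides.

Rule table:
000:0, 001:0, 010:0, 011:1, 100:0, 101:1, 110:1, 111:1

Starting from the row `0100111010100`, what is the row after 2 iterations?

1000111110000

1000111101000
1000111110000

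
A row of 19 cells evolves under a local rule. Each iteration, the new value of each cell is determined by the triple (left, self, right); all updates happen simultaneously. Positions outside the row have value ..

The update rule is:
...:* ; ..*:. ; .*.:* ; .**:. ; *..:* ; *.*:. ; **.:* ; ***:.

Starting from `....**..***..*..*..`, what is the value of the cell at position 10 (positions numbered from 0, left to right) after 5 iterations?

*

***..**...**.**.***
..**..***..*..*...*
*..**...**.**.***.*
**..***..*..*...*.*
.**...**.**.***.*.*
position 10 holds *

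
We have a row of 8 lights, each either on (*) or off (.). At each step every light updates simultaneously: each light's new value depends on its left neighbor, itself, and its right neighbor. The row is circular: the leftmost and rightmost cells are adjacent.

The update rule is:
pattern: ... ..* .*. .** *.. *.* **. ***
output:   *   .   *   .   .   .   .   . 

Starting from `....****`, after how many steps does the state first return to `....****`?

2

.**.....
....****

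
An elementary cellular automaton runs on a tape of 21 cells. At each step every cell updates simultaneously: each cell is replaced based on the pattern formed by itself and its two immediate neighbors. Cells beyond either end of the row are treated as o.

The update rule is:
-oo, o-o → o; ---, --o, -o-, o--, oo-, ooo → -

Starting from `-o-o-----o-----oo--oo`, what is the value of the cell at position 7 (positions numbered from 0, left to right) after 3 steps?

step 1: o-o------------o---o-
step 2: -o------------------o
step 3: o-------------------o
position 7 holds -

-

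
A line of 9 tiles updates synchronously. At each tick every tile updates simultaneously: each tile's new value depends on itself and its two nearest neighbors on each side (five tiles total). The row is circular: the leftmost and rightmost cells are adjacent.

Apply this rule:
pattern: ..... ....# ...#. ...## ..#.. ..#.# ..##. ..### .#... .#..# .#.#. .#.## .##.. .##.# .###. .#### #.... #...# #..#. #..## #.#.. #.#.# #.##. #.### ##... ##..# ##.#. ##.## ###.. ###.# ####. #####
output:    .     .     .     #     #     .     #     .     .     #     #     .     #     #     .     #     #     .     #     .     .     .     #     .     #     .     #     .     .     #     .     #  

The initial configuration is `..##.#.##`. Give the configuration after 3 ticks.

##....###

..###..##
.......##
##....###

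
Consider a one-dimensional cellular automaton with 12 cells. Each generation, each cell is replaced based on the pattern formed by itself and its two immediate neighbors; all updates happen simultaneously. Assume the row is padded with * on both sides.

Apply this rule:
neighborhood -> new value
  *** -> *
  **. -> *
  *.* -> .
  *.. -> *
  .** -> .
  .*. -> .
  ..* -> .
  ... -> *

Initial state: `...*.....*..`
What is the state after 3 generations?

generation 1: **..****..*.
generation 2: ***..****...
generation 3: ****..*****.

****..*****.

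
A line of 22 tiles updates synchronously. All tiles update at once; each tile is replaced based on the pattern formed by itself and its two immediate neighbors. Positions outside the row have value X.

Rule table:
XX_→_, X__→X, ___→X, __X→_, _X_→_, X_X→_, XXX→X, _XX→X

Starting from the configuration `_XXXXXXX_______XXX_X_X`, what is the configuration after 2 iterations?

_XXXXX__XXXXX__X_XXX_X

_XXXXXX_XXXXXX_XX____X
_XXXXX__XXXXX__X_XXX_X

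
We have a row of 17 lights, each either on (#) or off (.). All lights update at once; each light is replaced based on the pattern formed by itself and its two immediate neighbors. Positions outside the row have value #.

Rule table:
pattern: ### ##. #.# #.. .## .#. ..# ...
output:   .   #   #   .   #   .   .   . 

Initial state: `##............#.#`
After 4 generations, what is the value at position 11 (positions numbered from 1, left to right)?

.

generation 1: .#.............##
generation 2: #..............#.
generation 3: #...............#
generation 4: #...............#
position 11 holds .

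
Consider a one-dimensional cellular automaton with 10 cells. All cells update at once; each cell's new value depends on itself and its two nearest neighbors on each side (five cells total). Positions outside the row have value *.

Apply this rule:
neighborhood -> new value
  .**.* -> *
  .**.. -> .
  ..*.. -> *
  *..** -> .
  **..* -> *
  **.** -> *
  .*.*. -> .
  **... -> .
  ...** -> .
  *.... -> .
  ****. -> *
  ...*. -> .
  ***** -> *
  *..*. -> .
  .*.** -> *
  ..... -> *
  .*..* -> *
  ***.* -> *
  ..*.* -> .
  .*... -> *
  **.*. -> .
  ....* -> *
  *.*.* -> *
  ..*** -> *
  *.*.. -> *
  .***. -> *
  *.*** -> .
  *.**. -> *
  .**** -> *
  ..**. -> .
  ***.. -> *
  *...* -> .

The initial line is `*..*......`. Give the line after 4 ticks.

********.*

tick 1: **.**.***.
tick 2: ******.***
tick 3: *******.**
tick 4: ********.*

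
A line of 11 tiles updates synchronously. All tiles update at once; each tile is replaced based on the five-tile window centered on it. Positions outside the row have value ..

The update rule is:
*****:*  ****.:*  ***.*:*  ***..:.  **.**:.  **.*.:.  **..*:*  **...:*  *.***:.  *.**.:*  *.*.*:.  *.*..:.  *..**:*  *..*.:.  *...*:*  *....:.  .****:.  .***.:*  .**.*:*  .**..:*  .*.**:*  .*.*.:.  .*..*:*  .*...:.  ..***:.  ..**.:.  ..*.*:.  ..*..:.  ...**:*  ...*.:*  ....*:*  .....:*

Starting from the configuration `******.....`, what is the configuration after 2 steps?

..***.*.***
**.**..*.*.

**.**..*.*.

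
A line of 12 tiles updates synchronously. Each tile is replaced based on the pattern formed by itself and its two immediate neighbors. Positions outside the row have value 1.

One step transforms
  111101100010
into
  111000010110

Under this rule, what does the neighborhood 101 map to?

0

At position 4 the neighborhood is 101; the next row has 0 there.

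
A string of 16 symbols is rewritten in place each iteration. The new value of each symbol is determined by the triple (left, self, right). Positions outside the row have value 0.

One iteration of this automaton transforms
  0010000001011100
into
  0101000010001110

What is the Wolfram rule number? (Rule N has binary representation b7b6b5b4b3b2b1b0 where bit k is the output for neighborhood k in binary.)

position 12: 111 → 1  (bit 7 = 1)
position 13: 110 → 1  (bit 6 = 1)
position 10: 101 → 0  (bit 5 = 0)
position 3: 100 → 1  (bit 4 = 1)
position 11: 011 → 0  (bit 3 = 0)
position 2: 010 → 0  (bit 2 = 0)
position 1: 001 → 1  (bit 1 = 1)
position 0: 000 → 0  (bit 0 = 0)
bits b7..b0 = 11010010 = 210

210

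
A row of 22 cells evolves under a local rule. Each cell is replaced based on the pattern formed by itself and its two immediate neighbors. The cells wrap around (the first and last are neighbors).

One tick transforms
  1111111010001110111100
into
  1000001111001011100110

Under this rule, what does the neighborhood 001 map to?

At position 11 the neighborhood is 001; the next row has 0 there.

0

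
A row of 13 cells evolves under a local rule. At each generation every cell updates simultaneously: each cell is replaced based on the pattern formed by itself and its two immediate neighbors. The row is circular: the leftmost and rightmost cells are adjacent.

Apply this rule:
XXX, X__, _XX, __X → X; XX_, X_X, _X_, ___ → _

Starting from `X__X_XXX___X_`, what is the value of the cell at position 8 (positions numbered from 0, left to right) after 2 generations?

generation 1: _XX__XX_X_X__
generation 2: XX_XXX_____X_
position 8 holds _

_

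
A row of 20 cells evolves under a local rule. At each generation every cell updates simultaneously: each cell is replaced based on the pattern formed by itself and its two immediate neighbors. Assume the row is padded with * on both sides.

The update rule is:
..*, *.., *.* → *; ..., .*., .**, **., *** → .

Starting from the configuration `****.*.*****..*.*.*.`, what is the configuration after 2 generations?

*..*.*.*...*..*.*.*.

generation 1: ....*.*.....**.*.*.*
generation 2: *..*.*.*...*..*.*.*.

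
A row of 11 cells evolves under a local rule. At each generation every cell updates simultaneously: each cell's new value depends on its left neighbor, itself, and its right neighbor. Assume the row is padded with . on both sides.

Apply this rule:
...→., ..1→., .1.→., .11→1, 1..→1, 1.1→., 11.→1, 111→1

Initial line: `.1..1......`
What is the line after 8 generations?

generation 1: ..1..1.....
generation 2: ...1..1....
generation 3: ....1..1...
generation 4: .....1..1..
generation 5: ......1..1.
generation 6: .......1..1
generation 7: ........1..
generation 8: .........1.

.........1.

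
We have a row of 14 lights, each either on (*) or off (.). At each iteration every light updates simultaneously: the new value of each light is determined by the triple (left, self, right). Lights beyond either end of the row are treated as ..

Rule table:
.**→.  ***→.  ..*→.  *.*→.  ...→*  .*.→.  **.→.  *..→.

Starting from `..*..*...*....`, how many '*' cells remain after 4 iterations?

*......*...***
..****...*....
*......*...***  (repeats iteration 1; period 2)
iteration 4: ..****...*....
count of *: 5

5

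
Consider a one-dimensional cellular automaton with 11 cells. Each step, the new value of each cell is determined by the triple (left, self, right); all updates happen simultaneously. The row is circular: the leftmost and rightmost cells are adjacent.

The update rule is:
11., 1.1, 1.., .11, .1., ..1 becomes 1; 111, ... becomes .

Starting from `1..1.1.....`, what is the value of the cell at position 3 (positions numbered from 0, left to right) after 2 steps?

step 1: 1111111...1
step 2: ......11.11
position 3 holds .

.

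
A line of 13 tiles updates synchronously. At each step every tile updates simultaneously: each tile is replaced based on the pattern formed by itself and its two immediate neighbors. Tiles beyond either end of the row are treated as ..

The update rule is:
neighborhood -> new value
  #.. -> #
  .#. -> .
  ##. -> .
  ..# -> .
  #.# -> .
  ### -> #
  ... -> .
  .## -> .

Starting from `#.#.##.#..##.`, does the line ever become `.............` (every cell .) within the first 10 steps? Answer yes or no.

........#...#
.........#...
..........#..
...........#.
............#
.............
all cells are . at step 6

yes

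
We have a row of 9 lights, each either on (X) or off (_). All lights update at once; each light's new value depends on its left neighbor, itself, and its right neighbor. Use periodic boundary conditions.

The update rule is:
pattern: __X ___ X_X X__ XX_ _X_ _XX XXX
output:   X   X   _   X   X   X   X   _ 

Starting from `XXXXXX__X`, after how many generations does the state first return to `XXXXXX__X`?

2

_____XXXX
XXXXXX__X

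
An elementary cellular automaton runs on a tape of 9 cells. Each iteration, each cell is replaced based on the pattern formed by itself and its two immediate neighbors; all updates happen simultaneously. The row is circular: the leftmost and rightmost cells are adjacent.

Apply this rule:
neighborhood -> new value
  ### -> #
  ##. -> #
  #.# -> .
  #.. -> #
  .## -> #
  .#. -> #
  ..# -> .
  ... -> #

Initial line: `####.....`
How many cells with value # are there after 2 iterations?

8

########.
########.
count of #: 8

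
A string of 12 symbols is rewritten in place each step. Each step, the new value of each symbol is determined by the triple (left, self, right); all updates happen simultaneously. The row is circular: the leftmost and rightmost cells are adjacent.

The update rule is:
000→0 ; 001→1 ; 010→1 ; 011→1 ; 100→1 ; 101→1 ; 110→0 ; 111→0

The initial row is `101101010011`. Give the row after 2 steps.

110110000001

step 1: 011011111110
step 2: 110110000001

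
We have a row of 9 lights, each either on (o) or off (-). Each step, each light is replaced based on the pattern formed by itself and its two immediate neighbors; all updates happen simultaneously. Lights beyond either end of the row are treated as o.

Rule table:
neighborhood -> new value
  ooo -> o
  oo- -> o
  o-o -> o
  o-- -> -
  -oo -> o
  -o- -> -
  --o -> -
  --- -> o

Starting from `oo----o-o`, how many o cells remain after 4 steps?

oo-oo--oo
ooooo--oo
ooooo--oo  (fixed point — unchanged through step 4)
count of o: 7

7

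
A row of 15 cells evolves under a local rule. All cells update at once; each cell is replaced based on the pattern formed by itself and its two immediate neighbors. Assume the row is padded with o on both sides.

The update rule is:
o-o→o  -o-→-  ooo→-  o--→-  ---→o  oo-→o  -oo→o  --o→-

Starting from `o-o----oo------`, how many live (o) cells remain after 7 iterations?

8

iteration 1: oo--oo-oo-oooo-
iteration 2: -o--ooooooo--oo
iteration 3: o---o-----o--o-
iteration 4: o-o---ooo-----o
iteration 5: oo--o-o-o-ooo-o
iteration 6: -o---o-o-oo-ooo
iteration 7: o--o--o-ooooo--
count of o: 8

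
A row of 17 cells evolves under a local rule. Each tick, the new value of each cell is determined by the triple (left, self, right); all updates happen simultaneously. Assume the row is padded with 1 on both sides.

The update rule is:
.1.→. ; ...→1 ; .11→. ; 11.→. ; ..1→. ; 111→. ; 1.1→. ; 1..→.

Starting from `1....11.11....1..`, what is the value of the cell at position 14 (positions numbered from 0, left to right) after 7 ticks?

.

..11.......11....
.....11111....11.
.111.......11....
.....11111....11.  (repeats tick 2; period 2)
tick 7: .111.......11....
position 14 holds .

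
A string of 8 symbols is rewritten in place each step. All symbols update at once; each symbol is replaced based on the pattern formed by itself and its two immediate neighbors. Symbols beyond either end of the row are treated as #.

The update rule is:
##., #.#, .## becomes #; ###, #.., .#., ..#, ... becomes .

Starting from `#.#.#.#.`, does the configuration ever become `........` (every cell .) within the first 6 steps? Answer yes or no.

##.#.#.#
.##.#.##
####.##.
...#####
...#....
........
all cells are . at step 6

yes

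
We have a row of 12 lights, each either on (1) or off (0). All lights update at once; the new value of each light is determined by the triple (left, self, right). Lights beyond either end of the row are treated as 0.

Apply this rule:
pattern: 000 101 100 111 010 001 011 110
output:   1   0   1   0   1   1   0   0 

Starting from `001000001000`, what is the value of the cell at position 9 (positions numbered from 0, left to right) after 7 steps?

1

111111111111
000000000000
111111111111  (repeats step 1; period 2)
step 7: 111111111111
position 9 holds 1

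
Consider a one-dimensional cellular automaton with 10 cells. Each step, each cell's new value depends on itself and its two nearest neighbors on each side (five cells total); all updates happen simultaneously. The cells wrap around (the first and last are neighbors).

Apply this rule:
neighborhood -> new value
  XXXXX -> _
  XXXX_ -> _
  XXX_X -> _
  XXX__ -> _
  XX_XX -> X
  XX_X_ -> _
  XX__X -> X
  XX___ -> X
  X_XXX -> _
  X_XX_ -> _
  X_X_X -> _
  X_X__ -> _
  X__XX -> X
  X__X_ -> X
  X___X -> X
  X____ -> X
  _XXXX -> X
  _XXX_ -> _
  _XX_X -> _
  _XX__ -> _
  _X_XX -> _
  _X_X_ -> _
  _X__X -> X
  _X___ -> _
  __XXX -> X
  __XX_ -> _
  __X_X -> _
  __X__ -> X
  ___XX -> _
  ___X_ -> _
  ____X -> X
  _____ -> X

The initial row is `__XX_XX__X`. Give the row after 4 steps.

XX__X__XXX
__XXXXXXX_
X_XX_____X
_X__XXXX__

_X__XXXX__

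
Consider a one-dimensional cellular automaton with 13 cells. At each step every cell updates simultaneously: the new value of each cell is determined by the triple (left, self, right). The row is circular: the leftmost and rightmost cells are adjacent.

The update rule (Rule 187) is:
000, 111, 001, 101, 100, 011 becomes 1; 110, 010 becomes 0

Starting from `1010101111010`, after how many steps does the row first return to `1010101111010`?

step 1: 0101011110101
step 2: 1010111101010
step 3: 0101111010101
step 4: 1011110101010
step 5: 0111101010101
step 6: 1111010101010
step 7: 1110101010101
step 8: 1101010101011
step 9: 1010101010111
step 10: 0101010101111
step 11: 1010101011110
step 12: 0101010111101
step 13: 1010101111010

13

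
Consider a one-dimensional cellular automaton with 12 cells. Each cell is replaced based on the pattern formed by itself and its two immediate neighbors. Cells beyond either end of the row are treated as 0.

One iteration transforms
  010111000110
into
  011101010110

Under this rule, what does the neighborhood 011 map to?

1

At position 3 the neighborhood is 011; the next row has 1 there.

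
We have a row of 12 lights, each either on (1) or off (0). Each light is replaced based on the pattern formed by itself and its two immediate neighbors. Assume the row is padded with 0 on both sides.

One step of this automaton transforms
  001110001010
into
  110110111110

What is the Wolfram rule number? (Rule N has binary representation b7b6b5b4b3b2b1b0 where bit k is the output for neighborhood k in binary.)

position 3: 111 → 1  (bit 7 = 1)
position 4: 110 → 1  (bit 6 = 1)
position 9: 101 → 1  (bit 5 = 1)
position 5: 100 → 0  (bit 4 = 0)
position 2: 011 → 0  (bit 3 = 0)
position 8: 010 → 1  (bit 2 = 1)
position 1: 001 → 1  (bit 1 = 1)
position 0: 000 → 1  (bit 0 = 1)
bits b7..b0 = 11100111 = 231

231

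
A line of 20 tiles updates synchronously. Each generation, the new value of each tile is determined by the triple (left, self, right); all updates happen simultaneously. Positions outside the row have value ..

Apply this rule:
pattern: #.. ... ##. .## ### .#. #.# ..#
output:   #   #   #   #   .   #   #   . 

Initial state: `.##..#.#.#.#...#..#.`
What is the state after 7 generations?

generation 1: .###.#########.##.##
generation 2: .#.###.......#######
generation 3: .###.#######.#.....#
generation 4: .#.###.....#######.#
generation 5: .###.#####.#.....###
generation 6: .#.###...#######.#.#
generation 7: .###.###.#.....#####

.###.###.#.....#####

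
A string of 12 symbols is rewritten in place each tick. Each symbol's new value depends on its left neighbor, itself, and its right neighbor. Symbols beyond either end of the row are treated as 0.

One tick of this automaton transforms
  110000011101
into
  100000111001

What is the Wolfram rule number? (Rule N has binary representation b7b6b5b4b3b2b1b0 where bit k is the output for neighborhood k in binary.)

142

position 8: 111 → 1  (bit 7 = 1)
position 1: 110 → 0  (bit 6 = 0)
position 10: 101 → 0  (bit 5 = 0)
position 2: 100 → 0  (bit 4 = 0)
position 0: 011 → 1  (bit 3 = 1)
position 11: 010 → 1  (bit 2 = 1)
position 6: 001 → 1  (bit 1 = 1)
position 3: 000 → 0  (bit 0 = 0)
bits b7..b0 = 10001110 = 142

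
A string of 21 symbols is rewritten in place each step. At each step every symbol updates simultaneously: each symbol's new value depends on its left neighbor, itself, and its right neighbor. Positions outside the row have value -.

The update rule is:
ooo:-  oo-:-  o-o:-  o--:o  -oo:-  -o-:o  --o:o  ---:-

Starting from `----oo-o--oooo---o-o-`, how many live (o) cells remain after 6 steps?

---o---ooo----o-oo-oo
--ooo-o---o--oo------
-o----oo-oooo--o-----
ooo--o-------oooo----
---oooo-----o----o---
--o----o---ooo--ooo--
count of o: 8

8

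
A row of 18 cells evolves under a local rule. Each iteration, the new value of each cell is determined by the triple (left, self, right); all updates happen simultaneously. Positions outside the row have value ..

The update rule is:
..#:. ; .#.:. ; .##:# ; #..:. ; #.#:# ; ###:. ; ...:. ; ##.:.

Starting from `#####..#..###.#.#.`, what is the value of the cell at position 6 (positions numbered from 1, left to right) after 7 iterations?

.

#.........#..#.#..
..............#...
..................
..................  (fixed point — unchanged through iteration 7)
position 6 holds .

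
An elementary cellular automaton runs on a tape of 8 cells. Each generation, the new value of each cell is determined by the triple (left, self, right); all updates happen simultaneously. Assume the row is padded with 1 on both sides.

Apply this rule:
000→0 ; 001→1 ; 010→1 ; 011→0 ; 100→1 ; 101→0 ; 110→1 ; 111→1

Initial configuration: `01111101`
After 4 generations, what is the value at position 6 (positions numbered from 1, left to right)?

00111100
11011111
11001111
11110111
position 6 holds 1

1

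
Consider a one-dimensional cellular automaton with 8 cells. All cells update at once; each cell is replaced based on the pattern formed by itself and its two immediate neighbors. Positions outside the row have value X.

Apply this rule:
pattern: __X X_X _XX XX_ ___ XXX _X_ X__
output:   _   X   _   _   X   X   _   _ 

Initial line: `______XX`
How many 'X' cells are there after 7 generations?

4

_XXXX__X
X_XX____
_X___XX_
X__X___X
_____X__
_XXX____
X_X__XX_
count of X: 4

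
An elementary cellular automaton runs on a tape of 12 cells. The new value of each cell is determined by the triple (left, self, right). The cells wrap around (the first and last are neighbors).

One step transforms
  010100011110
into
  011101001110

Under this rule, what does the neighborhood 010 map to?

At position 1 the neighborhood is 010; the next row has 1 there.

1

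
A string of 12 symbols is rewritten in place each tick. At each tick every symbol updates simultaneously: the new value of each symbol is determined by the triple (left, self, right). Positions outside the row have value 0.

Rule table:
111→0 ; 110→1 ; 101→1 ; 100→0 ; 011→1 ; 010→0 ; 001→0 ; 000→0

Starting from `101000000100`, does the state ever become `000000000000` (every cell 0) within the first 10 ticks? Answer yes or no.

yes

tick 1: 010000000000
tick 2: 000000000000
all cells are 0 at tick 2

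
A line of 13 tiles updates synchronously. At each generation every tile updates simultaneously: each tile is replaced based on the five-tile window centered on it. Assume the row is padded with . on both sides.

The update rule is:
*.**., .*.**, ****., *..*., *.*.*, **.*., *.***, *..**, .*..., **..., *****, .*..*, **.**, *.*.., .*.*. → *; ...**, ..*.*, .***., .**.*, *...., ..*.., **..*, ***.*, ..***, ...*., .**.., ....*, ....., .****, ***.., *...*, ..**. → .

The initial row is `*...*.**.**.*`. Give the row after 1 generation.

.*...**.**.**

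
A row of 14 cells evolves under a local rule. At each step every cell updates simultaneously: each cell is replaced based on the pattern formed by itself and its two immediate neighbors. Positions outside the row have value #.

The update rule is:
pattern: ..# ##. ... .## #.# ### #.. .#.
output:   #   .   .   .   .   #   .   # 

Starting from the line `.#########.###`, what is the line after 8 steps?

.#.#.#.#.##..#

..#######...##
.#.#####...#.#
.#..###...##..
.#.#.#...#...#
.#.#.#..##..#.
.#.#.#.#...##.
.#.#.#.#..#...
.#.#.#.#.##..#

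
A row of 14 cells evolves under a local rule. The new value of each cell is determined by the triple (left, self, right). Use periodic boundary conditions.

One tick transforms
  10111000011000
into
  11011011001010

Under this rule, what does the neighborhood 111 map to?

1

At position 3 the neighborhood is 111; the next row has 1 there.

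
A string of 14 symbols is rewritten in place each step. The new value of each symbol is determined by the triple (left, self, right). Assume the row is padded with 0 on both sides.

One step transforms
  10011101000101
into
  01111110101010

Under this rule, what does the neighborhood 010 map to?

At position 0 the neighborhood is 010; the next row has 0 there.

0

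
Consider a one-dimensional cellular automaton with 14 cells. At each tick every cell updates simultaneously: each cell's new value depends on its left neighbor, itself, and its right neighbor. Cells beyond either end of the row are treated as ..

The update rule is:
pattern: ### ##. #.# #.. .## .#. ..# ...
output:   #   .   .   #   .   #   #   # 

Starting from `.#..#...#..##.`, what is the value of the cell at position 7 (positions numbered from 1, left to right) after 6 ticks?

tick 1: ###########..#
tick 2: .#########.###
tick 3: #.#######...#.
tick 4: #..#####.#####
tick 5: ###.###...###.
tick 6: .#...#.###.#.#
position 7 holds .

.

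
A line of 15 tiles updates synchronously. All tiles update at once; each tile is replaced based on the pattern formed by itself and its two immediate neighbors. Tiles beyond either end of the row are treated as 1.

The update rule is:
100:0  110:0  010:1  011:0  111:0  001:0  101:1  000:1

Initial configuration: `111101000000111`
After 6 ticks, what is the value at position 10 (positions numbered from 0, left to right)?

tick 1: 000011011110000
tick 2: 011000100000110
tick 3: 100010101110001
tick 4: 001011110000100
tick 5: 001100000110100
tick 6: 000001110001100
position 10 holds 0

0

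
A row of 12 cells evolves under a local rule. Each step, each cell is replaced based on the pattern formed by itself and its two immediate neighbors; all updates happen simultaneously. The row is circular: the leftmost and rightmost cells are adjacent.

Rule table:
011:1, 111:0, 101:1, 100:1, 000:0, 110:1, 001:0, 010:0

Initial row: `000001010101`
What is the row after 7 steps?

101010100000

100000101010
010000010101
101000001010
010100000101
101010000010
010101000001
101010100000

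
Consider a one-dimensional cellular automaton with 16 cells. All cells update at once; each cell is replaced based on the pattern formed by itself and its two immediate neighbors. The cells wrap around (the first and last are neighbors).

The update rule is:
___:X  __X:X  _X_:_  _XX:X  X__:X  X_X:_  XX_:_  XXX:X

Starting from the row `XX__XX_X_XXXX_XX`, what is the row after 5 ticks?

tick 1: X_XXX____XXX__XX
tick 2: __XX_XXXXXX_XXXX
tick 3: XXX__XXXXX__XXX_
tick 4: XX_XXXXXX_XXXX__
tick 5: X__XXXXX__XXX_XX

X__XXXXX__XXX_XX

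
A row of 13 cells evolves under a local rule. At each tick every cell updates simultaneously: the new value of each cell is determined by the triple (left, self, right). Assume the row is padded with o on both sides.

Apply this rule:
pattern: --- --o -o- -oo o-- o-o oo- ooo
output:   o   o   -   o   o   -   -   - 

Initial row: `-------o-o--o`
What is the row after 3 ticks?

oooooooo---oo

ooooooo---ooo
-------oooo--
oooooooo---oo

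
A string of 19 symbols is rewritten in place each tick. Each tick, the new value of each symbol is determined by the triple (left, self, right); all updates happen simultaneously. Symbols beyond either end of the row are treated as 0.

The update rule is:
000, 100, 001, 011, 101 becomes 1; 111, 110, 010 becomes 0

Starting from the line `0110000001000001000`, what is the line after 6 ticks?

1101111110111110111
1011000001100001100
0110111111011111011
1101100000110000110
1011011111101111101
0110110000011000010

0110110000011000010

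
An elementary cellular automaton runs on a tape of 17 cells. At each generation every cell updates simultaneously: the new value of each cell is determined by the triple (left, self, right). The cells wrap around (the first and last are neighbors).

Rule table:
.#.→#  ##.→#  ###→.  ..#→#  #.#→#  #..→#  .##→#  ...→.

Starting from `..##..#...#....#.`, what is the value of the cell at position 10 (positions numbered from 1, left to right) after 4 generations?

#

generation 1: .#######.###..###
generation 2: ##.....###.####.#
generation 3: .##...##.###..###
generation 4: ####.#####.####.#
position 10 holds #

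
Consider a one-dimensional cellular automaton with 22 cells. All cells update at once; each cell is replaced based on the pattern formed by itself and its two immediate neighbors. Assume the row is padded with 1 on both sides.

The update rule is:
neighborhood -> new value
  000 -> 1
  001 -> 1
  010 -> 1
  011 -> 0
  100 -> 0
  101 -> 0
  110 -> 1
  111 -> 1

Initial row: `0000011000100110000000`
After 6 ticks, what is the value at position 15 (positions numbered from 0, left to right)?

tick 1: 0111101011101010111111
tick 2: 0011101001101010011111
tick 3: 0101101010101010101111
tick 4: 0100101010101010100111
tick 5: 0101101010101010101011
tick 6: 0100101010101010101001
position 15 holds 0

0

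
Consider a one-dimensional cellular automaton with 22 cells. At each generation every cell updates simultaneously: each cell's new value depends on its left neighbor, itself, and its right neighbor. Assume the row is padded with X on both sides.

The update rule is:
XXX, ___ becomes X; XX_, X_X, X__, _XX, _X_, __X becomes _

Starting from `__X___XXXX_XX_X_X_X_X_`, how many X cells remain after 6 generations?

generation 1: ____X__XX_____________
generation 2: _XX_______XXXXXXXXXXX_
generation 3: ____XXXXX__XXXXXXXXX__
generation 4: _XX__XXX____XXXXXXX___
generation 5: ______X__XX__XXXXX__X_
generation 6: _XXXX_________XXX_____
count of X: 7

7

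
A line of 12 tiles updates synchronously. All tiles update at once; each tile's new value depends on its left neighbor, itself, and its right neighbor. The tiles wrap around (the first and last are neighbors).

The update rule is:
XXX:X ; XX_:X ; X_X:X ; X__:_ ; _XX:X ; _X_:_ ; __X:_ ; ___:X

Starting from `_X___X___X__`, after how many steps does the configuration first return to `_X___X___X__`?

___X___X___X
_X___X___X__

2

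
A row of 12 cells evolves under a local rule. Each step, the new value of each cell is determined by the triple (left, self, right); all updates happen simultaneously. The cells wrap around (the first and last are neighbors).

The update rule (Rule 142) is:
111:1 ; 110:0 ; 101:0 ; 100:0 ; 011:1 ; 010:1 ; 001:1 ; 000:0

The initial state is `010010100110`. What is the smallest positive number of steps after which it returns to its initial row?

110110101100
100100101001
001101101011
011001001010
110011011010
100110010010
101100110110
101001100100
101011001101
001010011001
011010110011
010010100110

12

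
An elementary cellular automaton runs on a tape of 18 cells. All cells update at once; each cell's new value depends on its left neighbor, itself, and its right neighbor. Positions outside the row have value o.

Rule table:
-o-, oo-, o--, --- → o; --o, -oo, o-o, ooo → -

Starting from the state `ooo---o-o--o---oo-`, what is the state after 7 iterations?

--ooo-o-oo-ooo--o-
o---o-o--o---oo-o-
ooo-o-oo-ooo--o-o-
--o-o--o---oo-o-o-
o-o-oo-ooo--o-o-o-
o-o--o---oo-o-o-o-
o-oo-ooo--o-o-o-o-

o-oo-ooo--o-o-o-o-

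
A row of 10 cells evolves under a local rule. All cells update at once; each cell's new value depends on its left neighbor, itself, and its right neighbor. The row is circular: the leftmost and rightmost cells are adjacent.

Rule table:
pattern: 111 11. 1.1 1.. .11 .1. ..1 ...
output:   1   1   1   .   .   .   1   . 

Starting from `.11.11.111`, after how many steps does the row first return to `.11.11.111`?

10

step 1: 1.11.11.11
step 2: 11.11.11.1
step 3: 111.11.11.
step 4: .111.11.11
step 5: 1.111.11.1
step 6: 11.111.11.
step 7: .11.111.11
step 8: 1.11.111.1
step 9: 11.11.111.
step 10: .11.11.111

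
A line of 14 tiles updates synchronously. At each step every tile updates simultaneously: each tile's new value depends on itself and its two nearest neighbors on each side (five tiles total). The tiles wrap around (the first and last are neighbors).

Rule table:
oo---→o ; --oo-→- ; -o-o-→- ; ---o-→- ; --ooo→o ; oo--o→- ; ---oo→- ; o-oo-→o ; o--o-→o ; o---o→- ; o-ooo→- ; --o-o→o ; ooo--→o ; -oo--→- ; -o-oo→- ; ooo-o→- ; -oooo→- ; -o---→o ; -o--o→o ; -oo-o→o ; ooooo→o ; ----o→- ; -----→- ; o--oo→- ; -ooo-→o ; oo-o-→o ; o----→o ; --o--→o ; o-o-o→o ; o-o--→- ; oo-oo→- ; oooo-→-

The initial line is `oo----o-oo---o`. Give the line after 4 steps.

oooo--o-o-o--o
-o-o-oo-o--o-o
-o-o-ooo-ooo-o
-o-o--o---o-oo

-o-o--o---o-oo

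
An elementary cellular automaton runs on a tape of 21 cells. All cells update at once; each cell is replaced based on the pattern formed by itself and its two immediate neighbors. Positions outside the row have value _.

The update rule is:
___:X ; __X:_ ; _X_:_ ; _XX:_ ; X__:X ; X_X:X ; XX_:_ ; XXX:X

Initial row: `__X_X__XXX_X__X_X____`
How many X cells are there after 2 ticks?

X__X_X__X_X_X__X_XXXX
_X__X_X__X_X_X__X_XX_
count of X: 9

9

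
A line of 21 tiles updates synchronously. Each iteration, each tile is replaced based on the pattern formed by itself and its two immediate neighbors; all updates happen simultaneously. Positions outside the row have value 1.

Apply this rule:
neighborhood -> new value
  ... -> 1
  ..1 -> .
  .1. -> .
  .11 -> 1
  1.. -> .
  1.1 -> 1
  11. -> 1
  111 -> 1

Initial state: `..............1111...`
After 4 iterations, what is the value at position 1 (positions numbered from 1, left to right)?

1

.111111111111.1111.1.
1111111111111111111.1
111111111111111111111
111111111111111111111
position 1 holds 1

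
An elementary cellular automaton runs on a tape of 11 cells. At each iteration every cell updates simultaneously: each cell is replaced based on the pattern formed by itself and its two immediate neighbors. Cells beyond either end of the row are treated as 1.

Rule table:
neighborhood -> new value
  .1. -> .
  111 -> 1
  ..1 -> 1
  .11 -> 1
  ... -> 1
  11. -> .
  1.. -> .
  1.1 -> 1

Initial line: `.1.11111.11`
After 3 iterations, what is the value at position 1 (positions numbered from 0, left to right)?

1

iteration 1: 1.11111.111
iteration 2: .11111.1111
iteration 3: 11111.11111
position 1 holds 1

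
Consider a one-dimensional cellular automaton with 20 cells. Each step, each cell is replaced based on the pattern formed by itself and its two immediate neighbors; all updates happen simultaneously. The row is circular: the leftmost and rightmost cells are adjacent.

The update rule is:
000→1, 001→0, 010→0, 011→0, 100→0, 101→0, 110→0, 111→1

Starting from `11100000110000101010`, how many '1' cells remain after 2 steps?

9

01001110000110000000
00000100110000111111
count of 1: 9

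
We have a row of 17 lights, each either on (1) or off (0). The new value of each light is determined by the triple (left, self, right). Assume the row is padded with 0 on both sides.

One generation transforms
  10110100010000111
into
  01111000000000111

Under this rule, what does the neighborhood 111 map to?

1

At position 15 the neighborhood is 111; the next row has 1 there.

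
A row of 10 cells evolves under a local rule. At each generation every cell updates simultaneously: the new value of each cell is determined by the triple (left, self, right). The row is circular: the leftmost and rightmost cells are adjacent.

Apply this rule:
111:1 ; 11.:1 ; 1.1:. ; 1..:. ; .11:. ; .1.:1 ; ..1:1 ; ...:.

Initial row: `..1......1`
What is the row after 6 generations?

..1..1.1.1

generation 1: .11.....11
generation 2: ..1....1.1
generation 3: .11...11.1
generation 4: ..1..1.1.1
generation 5: .11.11.1.1
generation 6: ..1..1.1.1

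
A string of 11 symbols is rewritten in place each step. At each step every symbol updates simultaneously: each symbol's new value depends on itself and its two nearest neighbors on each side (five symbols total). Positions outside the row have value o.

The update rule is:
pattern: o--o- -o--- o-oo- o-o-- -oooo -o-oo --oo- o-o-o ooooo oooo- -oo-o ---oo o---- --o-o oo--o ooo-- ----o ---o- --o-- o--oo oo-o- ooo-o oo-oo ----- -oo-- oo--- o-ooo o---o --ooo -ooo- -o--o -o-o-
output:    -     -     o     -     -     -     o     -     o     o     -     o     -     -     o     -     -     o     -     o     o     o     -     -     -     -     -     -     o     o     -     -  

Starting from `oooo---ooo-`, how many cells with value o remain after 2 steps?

6

ooo---oooo-
oo---oo-oo-
count of o: 6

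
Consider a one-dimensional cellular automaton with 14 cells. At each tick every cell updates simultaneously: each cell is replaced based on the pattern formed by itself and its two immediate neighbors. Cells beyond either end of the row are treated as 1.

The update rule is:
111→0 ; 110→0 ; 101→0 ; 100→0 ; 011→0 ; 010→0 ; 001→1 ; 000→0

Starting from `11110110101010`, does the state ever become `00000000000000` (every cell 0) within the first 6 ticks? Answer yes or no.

yes

00000000000000
all cells are 0 at tick 1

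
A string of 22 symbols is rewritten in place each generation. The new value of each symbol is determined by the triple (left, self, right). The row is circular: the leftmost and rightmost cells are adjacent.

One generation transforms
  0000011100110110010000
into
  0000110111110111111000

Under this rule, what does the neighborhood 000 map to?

At position 0 the neighborhood is 000; the next row has 0 there.

0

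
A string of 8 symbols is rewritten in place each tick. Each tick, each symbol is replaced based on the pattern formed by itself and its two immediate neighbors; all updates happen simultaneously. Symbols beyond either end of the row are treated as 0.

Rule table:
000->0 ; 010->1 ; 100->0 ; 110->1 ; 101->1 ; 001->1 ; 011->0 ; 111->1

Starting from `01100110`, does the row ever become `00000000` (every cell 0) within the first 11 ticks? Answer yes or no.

tick 1: 10101010
tick 2: 11111110
tick 3: 01111110
tick 4: 10111110
tick 5: 11011110
tick 6: 01101110
tick 7: 10110110
tick 8: 11011010
tick 9: 01101110  (repeats tick 6; period 3)
tick 11: 11011010
tick 11 is 11011010, still not uniform 0

no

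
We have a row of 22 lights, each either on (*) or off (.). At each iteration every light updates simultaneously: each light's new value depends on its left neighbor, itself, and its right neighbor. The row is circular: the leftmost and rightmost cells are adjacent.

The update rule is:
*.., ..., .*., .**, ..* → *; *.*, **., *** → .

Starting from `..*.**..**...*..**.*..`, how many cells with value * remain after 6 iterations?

***.*.***.*******..***
....*.*...*......***..
*****.************..**
......*...........***.
*******************..*
...................***
count of *: 3

3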